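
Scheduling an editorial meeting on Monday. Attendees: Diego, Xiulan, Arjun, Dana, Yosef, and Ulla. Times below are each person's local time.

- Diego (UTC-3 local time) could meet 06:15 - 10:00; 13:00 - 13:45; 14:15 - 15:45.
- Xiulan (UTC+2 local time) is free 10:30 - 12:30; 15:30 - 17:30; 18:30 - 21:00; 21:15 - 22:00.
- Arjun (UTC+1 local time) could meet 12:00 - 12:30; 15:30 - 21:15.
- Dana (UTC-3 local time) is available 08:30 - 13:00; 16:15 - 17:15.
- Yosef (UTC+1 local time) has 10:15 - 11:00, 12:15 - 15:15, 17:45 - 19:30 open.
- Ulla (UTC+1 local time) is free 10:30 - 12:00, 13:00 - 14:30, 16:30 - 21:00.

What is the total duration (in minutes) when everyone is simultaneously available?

Diego in UTC: 09:15-13:00, 16:00-16:45, 17:15-18:45 (add 3h to convert from UTC-3).
Xiulan in UTC: 08:30-10:30, 13:30-15:30, 16:30-19:00, 19:15-20:00 (subtract 2h to convert from UTC+2).
Arjun in UTC: 11:00-11:30, 14:30-20:15 (subtract 1h to convert from UTC+1).
Dana in UTC: 11:30-16:00, 19:15-20:15 (add 3h to convert from UTC-3).
Yosef in UTC: 09:15-10:00, 11:15-14:15, 16:45-18:30 (subtract 1h to convert from UTC+1).
Ulla in UTC: 09:30-11:00, 12:00-13:30, 15:30-20:00 (subtract 1h to convert from UTC+1).
Diego ∩ Xiulan: 09:15-10:30, 16:30-16:45, 17:15-18:45.
Diego ∩ Xiulan ∩ Arjun: 16:30-16:45, 17:15-18:45.
Diego ∩ Xiulan ∩ Arjun ∩ Dana: ∅.
Diego ∩ Xiulan ∩ Arjun ∩ Dana ∩ Yosef: ∅.
Diego ∩ Xiulan ∩ Arjun ∩ Dana ∩ Yosef ∩ Ulla: ∅.
There is no time when everyone is free.
There is no common window, so the total is 0 minutes.

0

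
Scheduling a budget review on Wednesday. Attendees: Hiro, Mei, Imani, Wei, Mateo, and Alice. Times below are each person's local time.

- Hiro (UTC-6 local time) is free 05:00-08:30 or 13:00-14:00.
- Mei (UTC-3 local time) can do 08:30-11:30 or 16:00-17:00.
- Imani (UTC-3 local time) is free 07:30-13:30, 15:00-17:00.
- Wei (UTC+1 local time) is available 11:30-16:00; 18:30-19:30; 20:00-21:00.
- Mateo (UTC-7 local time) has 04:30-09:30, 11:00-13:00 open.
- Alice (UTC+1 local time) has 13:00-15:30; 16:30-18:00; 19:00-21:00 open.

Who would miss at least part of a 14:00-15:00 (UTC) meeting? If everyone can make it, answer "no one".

Alice, Hiro, Mei

Hiro in UTC: 11:00-14:30, 19:00-20:00 (add 6h to convert from UTC-6).
Mei in UTC: 11:30-14:30, 19:00-20:00 (add 3h to convert from UTC-3).
Imani in UTC: 10:30-16:30, 18:00-20:00 (add 3h to convert from UTC-3).
Wei in UTC: 10:30-15:00, 17:30-18:30, 19:00-20:00 (subtract 1h to convert from UTC+1).
Mateo in UTC: 11:30-16:30, 18:00-20:00 (add 7h to convert from UTC-7).
Alice in UTC: 12:00-14:30, 15:30-17:00, 18:00-20:00 (subtract 1h to convert from UTC+1).
Hiro: not fully free for 14:00-15:00. Mei: not fully free for 14:00-15:00. Imani: free for 14:00-15:00. Wei: free for 14:00-15:00. Mateo: free for 14:00-15:00. Alice: not fully free for 14:00-15:00.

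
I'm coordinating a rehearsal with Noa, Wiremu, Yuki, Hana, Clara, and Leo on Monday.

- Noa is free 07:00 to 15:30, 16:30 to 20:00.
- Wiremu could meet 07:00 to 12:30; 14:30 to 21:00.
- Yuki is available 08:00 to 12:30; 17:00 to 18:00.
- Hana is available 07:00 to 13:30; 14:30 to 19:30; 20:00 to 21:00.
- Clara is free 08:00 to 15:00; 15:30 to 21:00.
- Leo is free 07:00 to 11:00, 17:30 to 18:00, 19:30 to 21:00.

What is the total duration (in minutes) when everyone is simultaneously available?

210

Noa ∩ Wiremu: 07:00-12:30, 14:30-15:30, 16:30-20:00.
Noa ∩ Wiremu ∩ Yuki: 08:00-12:30, 17:00-18:00.
Noa ∩ Wiremu ∩ Yuki ∩ Hana: 08:00-12:30, 17:00-18:00.
Noa ∩ Wiremu ∩ Yuki ∩ Hana ∩ Clara: 08:00-12:30, 17:00-18:00.
Noa ∩ Wiremu ∩ Yuki ∩ Hana ∩ Clara ∩ Leo: 08:00-11:00, 17:30-18:00.
So the common availability across everyone is 08:00-11:00, 17:30-18:00.
Summing the common windows: 180 + 30 = 210 minutes.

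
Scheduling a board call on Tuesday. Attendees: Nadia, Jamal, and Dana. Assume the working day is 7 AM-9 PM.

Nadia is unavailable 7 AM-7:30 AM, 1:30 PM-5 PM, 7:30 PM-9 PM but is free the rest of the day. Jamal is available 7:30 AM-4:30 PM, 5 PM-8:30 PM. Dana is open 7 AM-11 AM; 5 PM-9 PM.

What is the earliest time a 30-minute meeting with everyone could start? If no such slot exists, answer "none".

Nadia free: 07:30-13:30, 17:00-19:30 (invert busy blocks within the working day).
Jamal free: 07:30-16:30, 17:00-20:30.
Dana free: 07:00-11:00, 17:00-21:00.
Nadia ∩ Jamal: 07:30-13:30, 17:00-19:30.
Nadia ∩ Jamal ∩ Dana: 07:30-11:00, 17:00-19:30.
The first common window of at least 30 minutes is 07:30-11:00, so the earliest start is 07:30.

07:30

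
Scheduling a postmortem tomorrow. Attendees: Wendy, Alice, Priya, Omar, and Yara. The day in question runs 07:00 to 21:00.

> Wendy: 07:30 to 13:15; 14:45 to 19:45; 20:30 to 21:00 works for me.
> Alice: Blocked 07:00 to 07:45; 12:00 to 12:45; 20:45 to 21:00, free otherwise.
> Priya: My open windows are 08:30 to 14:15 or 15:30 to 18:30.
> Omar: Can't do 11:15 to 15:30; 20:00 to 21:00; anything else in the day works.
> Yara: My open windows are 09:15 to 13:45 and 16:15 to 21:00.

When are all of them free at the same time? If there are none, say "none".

09:15-11:15, 16:15-18:30

Wendy free: 07:30-13:15, 14:45-19:45, 20:30-21:00.
Alice free: 07:45-12:00, 12:45-20:45 (invert busy blocks within the working day).
Priya free: 08:30-14:15, 15:30-18:30.
Omar free: 07:00-11:15, 15:30-20:00 (invert busy blocks within the working day).
Yara free: 09:15-13:45, 16:15-21:00.
Wendy ∩ Alice: 07:45-12:00, 12:45-13:15, 14:45-19:45, 20:30-20:45.
Wendy ∩ Alice ∩ Priya: 08:30-12:00, 12:45-13:15, 15:30-18:30.
Wendy ∩ Alice ∩ Priya ∩ Omar: 08:30-11:15, 15:30-18:30.
Wendy ∩ Alice ∩ Priya ∩ Omar ∩ Yara: 09:15-11:15, 16:15-18:30.
So the common availability across everyone is 09:15-11:15, 16:15-18:30.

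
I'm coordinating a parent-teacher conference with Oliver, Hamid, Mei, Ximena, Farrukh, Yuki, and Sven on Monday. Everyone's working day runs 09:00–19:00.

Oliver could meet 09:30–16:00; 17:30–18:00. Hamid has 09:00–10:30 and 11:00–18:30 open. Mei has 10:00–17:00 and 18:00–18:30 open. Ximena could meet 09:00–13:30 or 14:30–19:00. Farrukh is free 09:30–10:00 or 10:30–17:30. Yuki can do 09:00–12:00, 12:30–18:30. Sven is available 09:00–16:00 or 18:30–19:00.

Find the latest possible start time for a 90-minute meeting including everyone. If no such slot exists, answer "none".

Oliver ∩ Hamid: 09:30-10:30, 11:00-16:00, 17:30-18:00.
Oliver ∩ Hamid ∩ Mei: 10:00-10:30, 11:00-16:00.
Oliver ∩ Hamid ∩ Mei ∩ Ximena: 10:00-10:30, 11:00-13:30, 14:30-16:00.
Oliver ∩ Hamid ∩ Mei ∩ Ximena ∩ Farrukh: 11:00-13:30, 14:30-16:00.
Oliver ∩ Hamid ∩ Mei ∩ Ximena ∩ Farrukh ∩ Yuki: 11:00-12:00, 12:30-13:30, 14:30-16:00.
Oliver ∩ Hamid ∩ Mei ∩ Ximena ∩ Farrukh ∩ Yuki ∩ Sven: 11:00-12:00, 12:30-13:30, 14:30-16:00.
The last common window of at least 90 minutes is 14:30-16:00; a 90-minute meeting can start as late as 14:30 and still end by 16:00.

14:30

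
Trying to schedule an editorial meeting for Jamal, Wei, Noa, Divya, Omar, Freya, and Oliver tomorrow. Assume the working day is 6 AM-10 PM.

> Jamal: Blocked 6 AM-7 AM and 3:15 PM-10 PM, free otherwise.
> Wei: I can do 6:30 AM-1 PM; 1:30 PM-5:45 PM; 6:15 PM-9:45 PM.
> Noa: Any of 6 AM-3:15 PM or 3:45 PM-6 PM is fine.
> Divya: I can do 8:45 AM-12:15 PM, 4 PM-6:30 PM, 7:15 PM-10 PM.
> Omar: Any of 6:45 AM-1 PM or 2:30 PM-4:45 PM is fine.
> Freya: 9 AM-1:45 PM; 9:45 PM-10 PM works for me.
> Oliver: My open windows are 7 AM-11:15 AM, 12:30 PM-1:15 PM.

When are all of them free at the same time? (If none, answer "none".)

09:00-11:15

Jamal free: 07:00-15:15 (invert busy blocks within the working day).
Wei free: 06:30-13:00, 13:30-17:45, 18:15-21:45.
Noa free: 06:00-15:15, 15:45-18:00.
Divya free: 08:45-12:15, 16:00-18:30, 19:15-22:00.
Omar free: 06:45-13:00, 14:30-16:45.
Freya free: 09:00-13:45, 21:45-22:00.
Oliver free: 07:00-11:15, 12:30-13:15.
Jamal ∩ Wei: 07:00-13:00, 13:30-15:15.
Jamal ∩ Wei ∩ Noa: 07:00-13:00, 13:30-15:15.
Jamal ∩ Wei ∩ Noa ∩ Divya: 08:45-12:15.
Jamal ∩ Wei ∩ Noa ∩ Divya ∩ Omar: 08:45-12:15.
Jamal ∩ Wei ∩ Noa ∩ Divya ∩ Omar ∩ Freya: 09:00-12:15.
Jamal ∩ Wei ∩ Noa ∩ Divya ∩ Omar ∩ Freya ∩ Oliver: 09:00-11:15.
Those are the intersection windows.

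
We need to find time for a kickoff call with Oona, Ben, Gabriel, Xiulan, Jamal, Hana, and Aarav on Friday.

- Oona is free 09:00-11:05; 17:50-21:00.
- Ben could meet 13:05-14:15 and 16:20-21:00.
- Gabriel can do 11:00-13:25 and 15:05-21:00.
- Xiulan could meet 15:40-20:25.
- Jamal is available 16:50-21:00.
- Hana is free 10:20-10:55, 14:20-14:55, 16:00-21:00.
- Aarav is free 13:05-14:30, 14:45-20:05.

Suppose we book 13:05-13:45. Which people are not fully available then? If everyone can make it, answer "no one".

Gabriel, Hana, Jamal, Oona, Xiulan

Oona: not fully free for 13:05-13:45. Ben: free for 13:05-13:45. Gabriel: not fully free for 13:05-13:45. Xiulan: not fully free for 13:05-13:45. Jamal: not fully free for 13:05-13:45. Hana: not fully free for 13:05-13:45. Aarav: free for 13:05-13:45.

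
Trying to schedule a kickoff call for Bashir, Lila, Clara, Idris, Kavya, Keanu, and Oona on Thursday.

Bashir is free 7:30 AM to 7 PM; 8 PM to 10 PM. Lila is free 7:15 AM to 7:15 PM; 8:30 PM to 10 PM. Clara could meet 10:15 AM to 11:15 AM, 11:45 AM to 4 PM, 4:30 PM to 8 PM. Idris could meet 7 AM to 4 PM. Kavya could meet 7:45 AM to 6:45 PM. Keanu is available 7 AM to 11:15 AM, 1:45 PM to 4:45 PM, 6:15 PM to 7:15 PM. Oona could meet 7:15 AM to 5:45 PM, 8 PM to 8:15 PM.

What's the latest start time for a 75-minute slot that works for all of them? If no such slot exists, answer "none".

14:45

Bashir ∩ Lila: 07:30-19:00, 20:30-22:00.
Bashir ∩ Lila ∩ Clara: 10:15-11:15, 11:45-16:00, 16:30-19:00.
Bashir ∩ Lila ∩ Clara ∩ Idris: 10:15-11:15, 11:45-16:00.
Bashir ∩ Lila ∩ Clara ∩ Idris ∩ Kavya: 10:15-11:15, 11:45-16:00.
Bashir ∩ Lila ∩ Clara ∩ Idris ∩ Kavya ∩ Keanu: 10:15-11:15, 13:45-16:00.
Bashir ∩ Lila ∩ Clara ∩ Idris ∩ Kavya ∩ Keanu ∩ Oona: 10:15-11:15, 13:45-16:00.
The last common window of at least 75 minutes is 13:45-16:00; a 75-minute meeting can start as late as 14:45 and still end by 16:00.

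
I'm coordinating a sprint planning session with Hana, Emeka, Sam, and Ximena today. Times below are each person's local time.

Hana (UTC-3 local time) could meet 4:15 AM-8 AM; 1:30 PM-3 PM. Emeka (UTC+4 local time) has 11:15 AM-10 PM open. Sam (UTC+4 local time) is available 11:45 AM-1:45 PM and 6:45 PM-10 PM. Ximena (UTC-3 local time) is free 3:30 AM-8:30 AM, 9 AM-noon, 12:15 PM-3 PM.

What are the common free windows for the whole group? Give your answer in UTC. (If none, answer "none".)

Hana in UTC: 07:15-11:00, 16:30-18:00 (add 3h to convert from UTC-3).
Emeka in UTC: 07:15-18:00 (subtract 4h to convert from UTC+4).
Sam in UTC: 07:45-09:45, 14:45-18:00 (subtract 4h to convert from UTC+4).
Ximena in UTC: 06:30-11:30, 12:00-15:00, 15:15-18:00 (add 3h to convert from UTC-3).
Hana ∩ Emeka: 07:15-11:00, 16:30-18:00.
Hana ∩ Emeka ∩ Sam: 07:45-09:45, 16:30-18:00.
Hana ∩ Emeka ∩ Sam ∩ Ximena: 07:45-09:45, 16:30-18:00.

07:45-09:45, 16:30-18:00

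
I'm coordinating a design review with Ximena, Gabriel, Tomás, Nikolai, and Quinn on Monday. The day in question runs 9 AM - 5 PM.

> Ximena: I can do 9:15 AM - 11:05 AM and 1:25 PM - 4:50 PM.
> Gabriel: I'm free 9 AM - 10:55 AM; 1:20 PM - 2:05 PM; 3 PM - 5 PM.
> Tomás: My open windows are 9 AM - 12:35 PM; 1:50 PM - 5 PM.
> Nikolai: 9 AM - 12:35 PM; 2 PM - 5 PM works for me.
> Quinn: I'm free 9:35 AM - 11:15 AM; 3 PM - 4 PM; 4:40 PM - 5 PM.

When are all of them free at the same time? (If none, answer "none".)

Ximena ∩ Gabriel: 09:15-10:55, 13:25-14:05, 15:00-16:50.
Ximena ∩ Gabriel ∩ Tomás: 09:15-10:55, 13:50-14:05, 15:00-16:50.
Ximena ∩ Gabriel ∩ Tomás ∩ Nikolai: 09:15-10:55, 14:00-14:05, 15:00-16:50.
Ximena ∩ Gabriel ∩ Tomás ∩ Nikolai ∩ Quinn: 09:35-10:55, 15:00-16:00, 16:40-16:50.
So the common availability across everyone is 09:35-10:55, 15:00-16:00, 16:40-16:50.

09:35-10:55, 15:00-16:00, 16:40-16:50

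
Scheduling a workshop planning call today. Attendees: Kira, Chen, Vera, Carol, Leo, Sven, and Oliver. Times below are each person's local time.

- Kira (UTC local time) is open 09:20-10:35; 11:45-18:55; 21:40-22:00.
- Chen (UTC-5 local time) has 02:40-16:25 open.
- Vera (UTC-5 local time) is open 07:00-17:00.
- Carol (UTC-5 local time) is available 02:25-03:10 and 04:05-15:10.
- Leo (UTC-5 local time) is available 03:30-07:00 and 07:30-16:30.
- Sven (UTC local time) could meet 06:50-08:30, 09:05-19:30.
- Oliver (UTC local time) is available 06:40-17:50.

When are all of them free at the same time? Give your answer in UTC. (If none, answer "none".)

12:30-17:50

Kira in UTC: 09:20-10:35, 11:45-18:55, 21:40-22:00.
Chen in UTC: 07:40-21:25 (add 5h to convert from UTC-5).
Vera in UTC: 12:00-22:00 (add 5h to convert from UTC-5).
Carol in UTC: 07:25-08:10, 09:05-20:10 (add 5h to convert from UTC-5).
Leo in UTC: 08:30-12:00, 12:30-21:30 (add 5h to convert from UTC-5).
Sven in UTC: 06:50-08:30, 09:05-19:30.
Oliver in UTC: 06:40-17:50.
Kira ∩ Chen: 09:20-10:35, 11:45-18:55.
Kira ∩ Chen ∩ Vera: 12:00-18:55.
Kira ∩ Chen ∩ Vera ∩ Carol: 12:00-18:55.
Kira ∩ Chen ∩ Vera ∩ Carol ∩ Leo: 12:30-18:55.
Kira ∩ Chen ∩ Vera ∩ Carol ∩ Leo ∩ Sven: 12:30-18:55.
Kira ∩ Chen ∩ Vera ∩ Carol ∩ Leo ∩ Sven ∩ Oliver: 12:30-17:50.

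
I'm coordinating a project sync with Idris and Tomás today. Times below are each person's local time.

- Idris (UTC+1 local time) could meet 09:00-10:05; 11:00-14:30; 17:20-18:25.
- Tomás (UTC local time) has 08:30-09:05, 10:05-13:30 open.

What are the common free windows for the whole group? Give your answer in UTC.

Idris in UTC: 08:00-09:05, 10:00-13:30, 16:20-17:25 (subtract 1h to convert from UTC+1).
Tomás in UTC: 08:30-09:05, 10:05-13:30.
Idris ∩ Tomás: 08:30-09:05, 10:05-13:30.
So the common availability across everyone is 08:30-09:05, 10:05-13:30.

08:30-09:05, 10:05-13:30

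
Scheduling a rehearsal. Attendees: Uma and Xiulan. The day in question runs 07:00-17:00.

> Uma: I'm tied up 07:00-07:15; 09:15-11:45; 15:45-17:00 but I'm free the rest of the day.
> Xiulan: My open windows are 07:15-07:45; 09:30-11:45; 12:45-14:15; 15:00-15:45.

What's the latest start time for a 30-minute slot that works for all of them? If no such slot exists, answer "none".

15:15

Uma free: 07:15-09:15, 11:45-15:45 (invert busy blocks within the working day).
Xiulan free: 07:15-07:45, 09:30-11:45, 12:45-14:15, 15:00-15:45.
Uma ∩ Xiulan: 07:15-07:45, 12:45-14:15, 15:00-15:45.
The last common window of at least 30 minutes is 15:00-15:45; a 30-minute meeting can start as late as 15:15 and still end by 15:45.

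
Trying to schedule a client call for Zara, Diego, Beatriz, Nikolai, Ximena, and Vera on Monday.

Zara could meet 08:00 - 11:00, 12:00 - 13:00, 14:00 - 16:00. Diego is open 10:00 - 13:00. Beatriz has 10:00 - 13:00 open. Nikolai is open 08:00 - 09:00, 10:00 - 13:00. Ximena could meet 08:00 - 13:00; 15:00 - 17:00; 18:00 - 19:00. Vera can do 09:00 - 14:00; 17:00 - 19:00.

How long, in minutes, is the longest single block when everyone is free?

Zara ∩ Diego: 10:00-11:00, 12:00-13:00.
Zara ∩ Diego ∩ Beatriz: 10:00-11:00, 12:00-13:00.
Zara ∩ Diego ∩ Beatriz ∩ Nikolai: 10:00-11:00, 12:00-13:00.
Zara ∩ Diego ∩ Beatriz ∩ Nikolai ∩ Ximena: 10:00-11:00, 12:00-13:00.
Zara ∩ Diego ∩ Beatriz ∩ Nikolai ∩ Ximena ∩ Vera: 10:00-11:00, 12:00-13:00.
The longest is 10:00-11:00 at 60 minutes.

60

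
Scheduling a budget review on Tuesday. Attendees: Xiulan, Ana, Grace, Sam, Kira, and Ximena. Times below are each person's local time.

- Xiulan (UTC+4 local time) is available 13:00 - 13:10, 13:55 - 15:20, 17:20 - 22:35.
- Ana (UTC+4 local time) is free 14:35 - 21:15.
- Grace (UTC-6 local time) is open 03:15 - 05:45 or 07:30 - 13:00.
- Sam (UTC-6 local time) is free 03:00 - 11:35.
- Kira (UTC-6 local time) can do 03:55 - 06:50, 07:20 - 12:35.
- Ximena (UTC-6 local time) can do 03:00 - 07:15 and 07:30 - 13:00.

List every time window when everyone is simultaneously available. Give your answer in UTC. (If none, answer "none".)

Xiulan in UTC: 09:00-09:10, 09:55-11:20, 13:20-18:35 (subtract 4h to convert from UTC+4).
Ana in UTC: 10:35-17:15 (subtract 4h to convert from UTC+4).
Grace in UTC: 09:15-11:45, 13:30-19:00 (add 6h to convert from UTC-6).
Sam in UTC: 09:00-17:35 (add 6h to convert from UTC-6).
Kira in UTC: 09:55-12:50, 13:20-18:35 (add 6h to convert from UTC-6).
Ximena in UTC: 09:00-13:15, 13:30-19:00 (add 6h to convert from UTC-6).
Xiulan ∩ Ana: 10:35-11:20, 13:20-17:15.
Xiulan ∩ Ana ∩ Grace: 10:35-11:20, 13:30-17:15.
Xiulan ∩ Ana ∩ Grace ∩ Sam: 10:35-11:20, 13:30-17:15.
Xiulan ∩ Ana ∩ Grace ∩ Sam ∩ Kira: 10:35-11:20, 13:30-17:15.
Xiulan ∩ Ana ∩ Grace ∩ Sam ∩ Kira ∩ Ximena: 10:35-11:20, 13:30-17:15.
So the common availability across everyone is 10:35-11:20, 13:30-17:15.

10:35-11:20, 13:30-17:15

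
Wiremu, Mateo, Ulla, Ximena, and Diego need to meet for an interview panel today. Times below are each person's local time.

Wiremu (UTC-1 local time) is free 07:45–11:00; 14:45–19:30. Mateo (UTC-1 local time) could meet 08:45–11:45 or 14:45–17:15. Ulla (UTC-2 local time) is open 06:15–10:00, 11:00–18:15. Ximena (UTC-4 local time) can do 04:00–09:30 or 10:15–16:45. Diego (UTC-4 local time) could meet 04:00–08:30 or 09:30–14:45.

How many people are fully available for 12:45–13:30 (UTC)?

Wiremu in UTC: 08:45-12:00, 15:45-20:30 (add 1h to convert from UTC-1).
Mateo in UTC: 09:45-12:45, 15:45-18:15 (add 1h to convert from UTC-1).
Ulla in UTC: 08:15-12:00, 13:00-20:15 (add 2h to convert from UTC-2).
Ximena in UTC: 08:00-13:30, 14:15-20:45 (add 4h to convert from UTC-4).
Diego in UTC: 08:00-12:30, 13:30-18:45 (add 4h to convert from UTC-4).
Ximena can make the full 12:45-13:30 slot — that's 1.

1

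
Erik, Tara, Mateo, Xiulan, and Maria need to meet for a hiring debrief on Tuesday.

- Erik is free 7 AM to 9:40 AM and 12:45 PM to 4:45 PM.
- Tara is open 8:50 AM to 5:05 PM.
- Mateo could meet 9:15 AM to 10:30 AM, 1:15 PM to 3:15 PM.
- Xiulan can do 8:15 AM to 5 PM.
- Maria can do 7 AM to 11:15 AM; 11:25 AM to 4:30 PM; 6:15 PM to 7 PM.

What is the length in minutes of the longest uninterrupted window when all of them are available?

120

Erik ∩ Tara: 08:50-09:40, 12:45-16:45.
Erik ∩ Tara ∩ Mateo: 09:15-09:40, 13:15-15:15.
Erik ∩ Tara ∩ Mateo ∩ Xiulan: 09:15-09:40, 13:15-15:15.
Erik ∩ Tara ∩ Mateo ∩ Xiulan ∩ Maria: 09:15-09:40, 13:15-15:15.
The longest is 13:15-15:15 at 120 minutes.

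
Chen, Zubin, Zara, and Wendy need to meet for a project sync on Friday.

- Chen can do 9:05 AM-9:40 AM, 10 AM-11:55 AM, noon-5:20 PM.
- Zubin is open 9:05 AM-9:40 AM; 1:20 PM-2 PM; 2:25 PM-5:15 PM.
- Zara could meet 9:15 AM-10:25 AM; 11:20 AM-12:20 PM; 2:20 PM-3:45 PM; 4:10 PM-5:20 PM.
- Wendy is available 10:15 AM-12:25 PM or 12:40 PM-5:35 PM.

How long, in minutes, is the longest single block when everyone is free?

Chen ∩ Zubin: 09:05-09:40, 13:20-14:00, 14:25-17:15.
Chen ∩ Zubin ∩ Zara: 09:15-09:40, 14:25-15:45, 16:10-17:15.
Chen ∩ Zubin ∩ Zara ∩ Wendy: 14:25-15:45, 16:10-17:15.
Those are the intersection windows.
The longest is 14:25-15:45 at 80 minutes.

80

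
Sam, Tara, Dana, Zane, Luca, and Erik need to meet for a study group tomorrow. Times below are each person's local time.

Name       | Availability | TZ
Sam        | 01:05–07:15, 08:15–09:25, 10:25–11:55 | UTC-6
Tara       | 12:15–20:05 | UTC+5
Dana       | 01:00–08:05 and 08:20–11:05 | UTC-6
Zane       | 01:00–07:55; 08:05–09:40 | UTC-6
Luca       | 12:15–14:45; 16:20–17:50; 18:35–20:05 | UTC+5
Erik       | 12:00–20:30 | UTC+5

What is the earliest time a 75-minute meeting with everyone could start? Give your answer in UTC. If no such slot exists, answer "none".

07:15

Sam in UTC: 07:05-13:15, 14:15-15:25, 16:25-17:55 (add 6h to convert from UTC-6).
Tara in UTC: 07:15-15:05 (subtract 5h to convert from UTC+5).
Dana in UTC: 07:00-14:05, 14:20-17:05 (add 6h to convert from UTC-6).
Zane in UTC: 07:00-13:55, 14:05-15:40 (add 6h to convert from UTC-6).
Luca in UTC: 07:15-09:45, 11:20-12:50, 13:35-15:05 (subtract 5h to convert from UTC+5).
Erik in UTC: 07:00-15:30 (subtract 5h to convert from UTC+5).
Sam ∩ Tara: 07:15-13:15, 14:15-15:05.
Sam ∩ Tara ∩ Dana: 07:15-13:15, 14:20-15:05.
Sam ∩ Tara ∩ Dana ∩ Zane: 07:15-13:15, 14:20-15:05.
Sam ∩ Tara ∩ Dana ∩ Zane ∩ Luca: 07:15-09:45, 11:20-12:50, 14:20-15:05.
Sam ∩ Tara ∩ Dana ∩ Zane ∩ Luca ∩ Erik: 07:15-09:45, 11:20-12:50, 14:20-15:05.
The first common window of at least 75 minutes is 07:15-09:45, so the earliest start is 07:15.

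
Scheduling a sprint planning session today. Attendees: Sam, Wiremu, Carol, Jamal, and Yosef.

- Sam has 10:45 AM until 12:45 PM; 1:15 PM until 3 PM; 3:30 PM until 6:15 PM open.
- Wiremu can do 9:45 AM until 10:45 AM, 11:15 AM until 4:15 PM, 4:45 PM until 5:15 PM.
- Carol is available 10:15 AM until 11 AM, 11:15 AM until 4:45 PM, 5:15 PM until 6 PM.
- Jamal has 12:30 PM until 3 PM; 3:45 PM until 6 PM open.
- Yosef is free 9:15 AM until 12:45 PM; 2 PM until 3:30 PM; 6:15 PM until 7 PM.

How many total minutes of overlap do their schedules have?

75

Sam ∩ Wiremu: 11:15-12:45, 13:15-15:00, 15:30-16:15, 16:45-17:15.
Sam ∩ Wiremu ∩ Carol: 11:15-12:45, 13:15-15:00, 15:30-16:15.
Sam ∩ Wiremu ∩ Carol ∩ Jamal: 12:30-12:45, 13:15-15:00, 15:45-16:15.
Sam ∩ Wiremu ∩ Carol ∩ Jamal ∩ Yosef: 12:30-12:45, 14:00-15:00.
So the common availability across everyone is 12:30-12:45, 14:00-15:00.
Summing the common windows: 15 + 60 = 75 minutes.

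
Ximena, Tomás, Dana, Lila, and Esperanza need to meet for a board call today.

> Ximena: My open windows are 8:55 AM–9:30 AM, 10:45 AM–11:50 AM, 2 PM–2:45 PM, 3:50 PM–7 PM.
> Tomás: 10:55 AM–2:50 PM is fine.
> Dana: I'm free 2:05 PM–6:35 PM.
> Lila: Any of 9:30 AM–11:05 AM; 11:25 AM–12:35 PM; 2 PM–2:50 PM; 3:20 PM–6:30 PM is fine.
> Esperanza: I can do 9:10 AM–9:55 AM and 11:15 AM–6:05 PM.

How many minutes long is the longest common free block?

Ximena ∩ Tomás: 10:55-11:50, 14:00-14:45.
Ximena ∩ Tomás ∩ Dana: 14:05-14:45.
Ximena ∩ Tomás ∩ Dana ∩ Lila: 14:05-14:45.
Ximena ∩ Tomás ∩ Dana ∩ Lila ∩ Esperanza: 14:05-14:45.
Those are the intersection windows.
The longest is 14:05-14:45 at 40 minutes.

40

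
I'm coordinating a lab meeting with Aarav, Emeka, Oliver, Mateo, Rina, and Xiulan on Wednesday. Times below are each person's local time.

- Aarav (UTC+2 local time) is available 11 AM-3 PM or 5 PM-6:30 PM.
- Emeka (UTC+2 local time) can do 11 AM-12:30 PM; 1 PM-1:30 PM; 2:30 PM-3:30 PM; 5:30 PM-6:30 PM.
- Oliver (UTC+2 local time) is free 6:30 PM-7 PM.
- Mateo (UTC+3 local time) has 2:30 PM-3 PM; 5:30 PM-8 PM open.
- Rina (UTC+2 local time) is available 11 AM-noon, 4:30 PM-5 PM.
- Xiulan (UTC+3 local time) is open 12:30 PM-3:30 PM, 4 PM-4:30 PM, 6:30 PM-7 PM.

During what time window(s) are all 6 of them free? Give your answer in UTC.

none

Aarav in UTC: 09:00-13:00, 15:00-16:30 (subtract 2h to convert from UTC+2).
Emeka in UTC: 09:00-10:30, 11:00-11:30, 12:30-13:30, 15:30-16:30 (subtract 2h to convert from UTC+2).
Oliver in UTC: 16:30-17:00 (subtract 2h to convert from UTC+2).
Mateo in UTC: 11:30-12:00, 14:30-17:00 (subtract 3h to convert from UTC+3).
Rina in UTC: 09:00-10:00, 14:30-15:00 (subtract 2h to convert from UTC+2).
Xiulan in UTC: 09:30-12:30, 13:00-13:30, 15:30-16:00 (subtract 3h to convert from UTC+3).
Aarav ∩ Emeka: 09:00-10:30, 11:00-11:30, 12:30-13:00, 15:30-16:30.
Aarav ∩ Emeka ∩ Oliver: ∅.
Aarav ∩ Emeka ∩ Oliver ∩ Mateo: ∅.
Aarav ∩ Emeka ∩ Oliver ∩ Mateo ∩ Rina: ∅.
Aarav ∩ Emeka ∩ Oliver ∩ Mateo ∩ Rina ∩ Xiulan: ∅.
There is no time when everyone is free.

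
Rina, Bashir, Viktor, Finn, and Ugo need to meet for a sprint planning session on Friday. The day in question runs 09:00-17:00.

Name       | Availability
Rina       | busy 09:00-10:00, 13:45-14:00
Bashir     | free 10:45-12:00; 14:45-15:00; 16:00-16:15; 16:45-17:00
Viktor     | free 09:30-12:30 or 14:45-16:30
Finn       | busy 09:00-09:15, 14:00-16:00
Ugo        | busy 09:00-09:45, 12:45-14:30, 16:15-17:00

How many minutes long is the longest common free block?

75

Rina free: 10:00-13:45, 14:00-17:00 (invert busy blocks within the working day).
Bashir free: 10:45-12:00, 14:45-15:00, 16:00-16:15, 16:45-17:00.
Viktor free: 09:30-12:30, 14:45-16:30.
Finn free: 09:15-14:00, 16:00-17:00 (invert busy blocks within the working day).
Ugo free: 09:45-12:45, 14:30-16:15 (invert busy blocks within the working day).
Rina ∩ Bashir: 10:45-12:00, 14:45-15:00, 16:00-16:15, 16:45-17:00.
Rina ∩ Bashir ∩ Viktor: 10:45-12:00, 14:45-15:00, 16:00-16:15.
Rina ∩ Bashir ∩ Viktor ∩ Finn: 10:45-12:00, 16:00-16:15.
Rina ∩ Bashir ∩ Viktor ∩ Finn ∩ Ugo: 10:45-12:00, 16:00-16:15.
The longest is 10:45-12:00 at 75 minutes.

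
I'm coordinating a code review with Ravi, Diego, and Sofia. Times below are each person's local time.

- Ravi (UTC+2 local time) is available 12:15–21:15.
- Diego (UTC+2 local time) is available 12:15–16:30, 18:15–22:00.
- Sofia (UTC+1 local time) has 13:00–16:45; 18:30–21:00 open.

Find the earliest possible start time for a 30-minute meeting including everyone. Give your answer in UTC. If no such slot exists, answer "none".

12:00

Ravi in UTC: 10:15-19:15 (subtract 2h to convert from UTC+2).
Diego in UTC: 10:15-14:30, 16:15-20:00 (subtract 2h to convert from UTC+2).
Sofia in UTC: 12:00-15:45, 17:30-20:00 (subtract 1h to convert from UTC+1).
Ravi ∩ Diego: 10:15-14:30, 16:15-19:15.
Ravi ∩ Diego ∩ Sofia: 12:00-14:30, 17:30-19:15.
The first common window of at least 30 minutes is 12:00-14:30, so the earliest start is 12:00.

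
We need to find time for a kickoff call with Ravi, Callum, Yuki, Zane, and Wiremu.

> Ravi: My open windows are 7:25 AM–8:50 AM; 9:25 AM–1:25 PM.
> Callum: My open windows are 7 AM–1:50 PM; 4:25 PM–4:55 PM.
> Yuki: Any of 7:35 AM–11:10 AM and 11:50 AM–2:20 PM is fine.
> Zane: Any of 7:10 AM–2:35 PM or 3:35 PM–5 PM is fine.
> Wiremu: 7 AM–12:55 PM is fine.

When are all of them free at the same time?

Ravi ∩ Callum: 07:25-08:50, 09:25-13:25.
Ravi ∩ Callum ∩ Yuki: 07:35-08:50, 09:25-11:10, 11:50-13:25.
Ravi ∩ Callum ∩ Yuki ∩ Zane: 07:35-08:50, 09:25-11:10, 11:50-13:25.
Ravi ∩ Callum ∩ Yuki ∩ Zane ∩ Wiremu: 07:35-08:50, 09:25-11:10, 11:50-12:55.

07:35-08:50, 09:25-11:10, 11:50-12:55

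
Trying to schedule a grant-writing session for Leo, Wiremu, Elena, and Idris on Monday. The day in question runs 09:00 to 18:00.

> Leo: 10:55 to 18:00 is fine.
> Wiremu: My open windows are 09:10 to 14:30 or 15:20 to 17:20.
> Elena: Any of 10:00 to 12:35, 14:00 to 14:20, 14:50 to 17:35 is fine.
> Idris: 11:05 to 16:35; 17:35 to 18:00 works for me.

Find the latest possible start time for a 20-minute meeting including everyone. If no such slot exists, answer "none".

Leo ∩ Wiremu: 10:55-14:30, 15:20-17:20.
Leo ∩ Wiremu ∩ Elena: 10:55-12:35, 14:00-14:20, 15:20-17:20.
Leo ∩ Wiremu ∩ Elena ∩ Idris: 11:05-12:35, 14:00-14:20, 15:20-16:35.
The last common window of at least 20 minutes is 15:20-16:35; a 20-minute meeting can start as late as 16:15 and still end by 16:35.

16:15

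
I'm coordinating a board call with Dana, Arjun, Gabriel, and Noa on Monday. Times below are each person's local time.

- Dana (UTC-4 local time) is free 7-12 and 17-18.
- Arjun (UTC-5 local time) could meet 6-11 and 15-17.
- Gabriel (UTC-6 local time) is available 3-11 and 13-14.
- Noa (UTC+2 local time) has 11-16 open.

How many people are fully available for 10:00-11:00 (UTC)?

Dana in UTC: 11:00-16:00, 21:00-22:00 (add 4h to convert from UTC-4).
Arjun in UTC: 11:00-16:00, 20:00-22:00 (add 5h to convert from UTC-5).
Gabriel in UTC: 09:00-17:00, 19:00-20:00 (add 6h to convert from UTC-6).
Noa in UTC: 09:00-14:00 (subtract 2h to convert from UTC+2).
Gabriel and Noa can make the full 10:00-11:00 slot — that's 2.

2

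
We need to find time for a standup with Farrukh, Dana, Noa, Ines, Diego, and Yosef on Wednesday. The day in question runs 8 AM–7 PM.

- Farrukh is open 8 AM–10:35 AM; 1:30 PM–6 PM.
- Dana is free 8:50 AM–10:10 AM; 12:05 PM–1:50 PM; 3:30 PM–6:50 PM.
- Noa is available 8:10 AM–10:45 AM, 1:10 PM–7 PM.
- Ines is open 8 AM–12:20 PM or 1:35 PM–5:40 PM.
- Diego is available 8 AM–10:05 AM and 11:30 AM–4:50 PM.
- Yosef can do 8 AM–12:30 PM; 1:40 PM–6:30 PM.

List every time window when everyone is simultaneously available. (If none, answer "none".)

08:50-10:05, 13:40-13:50, 15:30-16:50

Farrukh ∩ Dana: 08:50-10:10, 13:30-13:50, 15:30-18:00.
Farrukh ∩ Dana ∩ Noa: 08:50-10:10, 13:30-13:50, 15:30-18:00.
Farrukh ∩ Dana ∩ Noa ∩ Ines: 08:50-10:10, 13:35-13:50, 15:30-17:40.
Farrukh ∩ Dana ∩ Noa ∩ Ines ∩ Diego: 08:50-10:05, 13:35-13:50, 15:30-16:50.
Farrukh ∩ Dana ∩ Noa ∩ Ines ∩ Diego ∩ Yosef: 08:50-10:05, 13:40-13:50, 15:30-16:50.
So the common availability across everyone is 08:50-10:05, 13:40-13:50, 15:30-16:50.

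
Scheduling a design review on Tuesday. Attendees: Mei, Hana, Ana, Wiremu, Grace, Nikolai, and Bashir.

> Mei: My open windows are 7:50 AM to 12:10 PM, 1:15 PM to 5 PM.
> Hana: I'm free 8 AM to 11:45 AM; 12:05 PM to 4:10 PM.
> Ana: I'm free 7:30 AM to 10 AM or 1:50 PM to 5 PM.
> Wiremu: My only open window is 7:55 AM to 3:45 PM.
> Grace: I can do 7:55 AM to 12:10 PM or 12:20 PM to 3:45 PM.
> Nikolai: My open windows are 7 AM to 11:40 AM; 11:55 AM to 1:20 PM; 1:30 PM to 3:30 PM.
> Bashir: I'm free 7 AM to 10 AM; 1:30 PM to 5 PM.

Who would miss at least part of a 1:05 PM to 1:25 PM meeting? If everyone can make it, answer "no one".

Mei: not fully free for 13:05-13:25. Hana: free for 13:05-13:25. Ana: not fully free for 13:05-13:25. Wiremu: free for 13:05-13:25. Grace: free for 13:05-13:25. Nikolai: not fully free for 13:05-13:25. Bashir: not fully free for 13:05-13:25.

Ana, Bashir, Mei, Nikolai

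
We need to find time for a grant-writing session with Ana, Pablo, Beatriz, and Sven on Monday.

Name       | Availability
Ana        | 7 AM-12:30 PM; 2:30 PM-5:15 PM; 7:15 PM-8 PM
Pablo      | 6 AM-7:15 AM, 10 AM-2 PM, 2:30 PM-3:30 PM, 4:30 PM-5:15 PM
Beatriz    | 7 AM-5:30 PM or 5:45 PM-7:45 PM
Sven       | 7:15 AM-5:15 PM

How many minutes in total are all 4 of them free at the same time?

255

Ana ∩ Pablo: 07:00-07:15, 10:00-12:30, 14:30-15:30, 16:30-17:15.
Ana ∩ Pablo ∩ Beatriz: 07:00-07:15, 10:00-12:30, 14:30-15:30, 16:30-17:15.
Ana ∩ Pablo ∩ Beatriz ∩ Sven: 10:00-12:30, 14:30-15:30, 16:30-17:15.
Summing the common windows: 150 + 60 + 45 = 255 minutes.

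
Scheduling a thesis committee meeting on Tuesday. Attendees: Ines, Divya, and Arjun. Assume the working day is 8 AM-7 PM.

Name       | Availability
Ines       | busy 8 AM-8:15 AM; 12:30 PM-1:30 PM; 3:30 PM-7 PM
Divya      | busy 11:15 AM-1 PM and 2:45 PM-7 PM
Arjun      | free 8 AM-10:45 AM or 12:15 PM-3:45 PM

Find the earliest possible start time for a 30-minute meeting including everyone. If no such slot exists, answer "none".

Ines free: 08:15-12:30, 13:30-15:30 (invert busy blocks within the working day).
Divya free: 08:00-11:15, 13:00-14:45 (invert busy blocks within the working day).
Arjun free: 08:00-10:45, 12:15-15:45.
Ines ∩ Divya: 08:15-11:15, 13:30-14:45.
Ines ∩ Divya ∩ Arjun: 08:15-10:45, 13:30-14:45.
So the common availability across everyone is 08:15-10:45, 13:30-14:45.
The first common window of at least 30 minutes is 08:15-10:45, so the earliest start is 08:15.

08:15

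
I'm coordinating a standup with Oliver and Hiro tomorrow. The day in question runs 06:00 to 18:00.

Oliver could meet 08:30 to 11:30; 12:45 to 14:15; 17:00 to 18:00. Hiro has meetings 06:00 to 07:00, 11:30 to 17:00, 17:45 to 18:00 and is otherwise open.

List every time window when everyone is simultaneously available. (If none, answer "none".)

08:30-11:30, 17:00-17:45

Oliver free: 08:30-11:30, 12:45-14:15, 17:00-18:00.
Hiro free: 07:00-11:30, 17:00-17:45 (invert busy blocks within the working day).
Oliver ∩ Hiro: 08:30-11:30, 17:00-17:45.
Those are the intersection windows.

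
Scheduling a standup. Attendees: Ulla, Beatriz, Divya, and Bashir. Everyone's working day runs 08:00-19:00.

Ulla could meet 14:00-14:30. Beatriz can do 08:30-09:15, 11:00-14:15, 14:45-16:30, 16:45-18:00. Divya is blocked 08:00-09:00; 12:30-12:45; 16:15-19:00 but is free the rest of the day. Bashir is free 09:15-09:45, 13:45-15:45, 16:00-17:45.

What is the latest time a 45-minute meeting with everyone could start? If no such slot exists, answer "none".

none

Ulla free: 14:00-14:30.
Beatriz free: 08:30-09:15, 11:00-14:15, 14:45-16:30, 16:45-18:00.
Divya free: 09:00-12:30, 12:45-16:15 (invert busy blocks within the working day).
Bashir free: 09:15-09:45, 13:45-15:45, 16:00-17:45.
Ulla ∩ Beatriz: 14:00-14:15.
Ulla ∩ Beatriz ∩ Divya: 14:00-14:15.
Ulla ∩ Beatriz ∩ Divya ∩ Bashir: 14:00-14:15.
No common window is at least 45 minutes long.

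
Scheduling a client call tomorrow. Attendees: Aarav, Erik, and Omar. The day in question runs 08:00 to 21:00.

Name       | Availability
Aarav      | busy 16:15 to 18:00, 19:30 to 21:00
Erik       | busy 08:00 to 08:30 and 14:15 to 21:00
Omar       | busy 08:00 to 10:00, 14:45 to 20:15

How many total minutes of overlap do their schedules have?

Aarav free: 08:00-16:15, 18:00-19:30 (invert busy blocks within the working day).
Erik free: 08:30-14:15 (invert busy blocks within the working day).
Omar free: 10:00-14:45, 20:15-21:00 (invert busy blocks within the working day).
Aarav ∩ Erik: 08:30-14:15.
Aarav ∩ Erik ∩ Omar: 10:00-14:15.
Those are the intersection windows.
That's a single block of 255 minutes.

255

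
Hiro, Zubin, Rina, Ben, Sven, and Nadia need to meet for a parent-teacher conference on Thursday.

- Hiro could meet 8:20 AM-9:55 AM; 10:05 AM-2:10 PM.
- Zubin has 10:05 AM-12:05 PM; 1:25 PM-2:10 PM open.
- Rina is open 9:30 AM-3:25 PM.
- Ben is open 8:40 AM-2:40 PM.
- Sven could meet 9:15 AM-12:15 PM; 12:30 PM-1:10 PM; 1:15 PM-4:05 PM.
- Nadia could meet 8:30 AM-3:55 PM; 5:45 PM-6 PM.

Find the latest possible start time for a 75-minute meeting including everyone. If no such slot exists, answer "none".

Hiro ∩ Zubin: 10:05-12:05, 13:25-14:10.
Hiro ∩ Zubin ∩ Rina: 10:05-12:05, 13:25-14:10.
Hiro ∩ Zubin ∩ Rina ∩ Ben: 10:05-12:05, 13:25-14:10.
Hiro ∩ Zubin ∩ Rina ∩ Ben ∩ Sven: 10:05-12:05, 13:25-14:10.
Hiro ∩ Zubin ∩ Rina ∩ Ben ∩ Sven ∩ Nadia: 10:05-12:05, 13:25-14:10.
Those are the intersection windows.
The last common window of at least 75 minutes is 10:05-12:05; a 75-minute meeting can start as late as 10:50 and still end by 12:05.

10:50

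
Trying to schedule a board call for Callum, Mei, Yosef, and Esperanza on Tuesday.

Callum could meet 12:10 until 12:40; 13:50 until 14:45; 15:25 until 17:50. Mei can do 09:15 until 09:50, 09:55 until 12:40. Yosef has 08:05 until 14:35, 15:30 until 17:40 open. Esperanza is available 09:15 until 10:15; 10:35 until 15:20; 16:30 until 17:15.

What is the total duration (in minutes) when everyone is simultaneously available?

Callum ∩ Mei: 12:10-12:40.
Callum ∩ Mei ∩ Yosef: 12:10-12:40.
Callum ∩ Mei ∩ Yosef ∩ Esperanza: 12:10-12:40.
So the common availability across everyone is 12:10-12:40.
That's a single block of 30 minutes.

30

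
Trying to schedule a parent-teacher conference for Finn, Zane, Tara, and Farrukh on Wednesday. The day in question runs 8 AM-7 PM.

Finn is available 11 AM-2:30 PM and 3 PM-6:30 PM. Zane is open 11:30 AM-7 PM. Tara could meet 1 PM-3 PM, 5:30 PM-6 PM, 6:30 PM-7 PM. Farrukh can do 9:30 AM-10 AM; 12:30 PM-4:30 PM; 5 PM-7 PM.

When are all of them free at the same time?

Finn ∩ Zane: 11:30-14:30, 15:00-18:30.
Finn ∩ Zane ∩ Tara: 13:00-14:30, 17:30-18:00.
Finn ∩ Zane ∩ Tara ∩ Farrukh: 13:00-14:30, 17:30-18:00.
So the common availability across everyone is 13:00-14:30, 17:30-18:00.

13:00-14:30, 17:30-18:00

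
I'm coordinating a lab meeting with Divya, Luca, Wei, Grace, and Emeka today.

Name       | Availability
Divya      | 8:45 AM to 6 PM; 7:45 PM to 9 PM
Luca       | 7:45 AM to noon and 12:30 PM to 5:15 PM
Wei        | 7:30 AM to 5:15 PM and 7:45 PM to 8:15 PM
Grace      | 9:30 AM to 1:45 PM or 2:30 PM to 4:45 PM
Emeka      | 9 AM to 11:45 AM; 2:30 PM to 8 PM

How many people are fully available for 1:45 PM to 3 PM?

Divya, Luca, and Wei can make the full 13:45-15:00 slot — that's 3.

3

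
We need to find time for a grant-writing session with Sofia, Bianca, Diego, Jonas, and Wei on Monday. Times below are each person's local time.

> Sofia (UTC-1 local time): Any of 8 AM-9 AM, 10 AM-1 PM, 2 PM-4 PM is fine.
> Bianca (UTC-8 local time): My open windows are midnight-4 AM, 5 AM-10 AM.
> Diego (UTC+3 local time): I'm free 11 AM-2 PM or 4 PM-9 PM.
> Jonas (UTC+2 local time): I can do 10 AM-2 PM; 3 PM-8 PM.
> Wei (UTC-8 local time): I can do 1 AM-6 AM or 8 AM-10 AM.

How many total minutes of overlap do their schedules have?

180

Sofia in UTC: 09:00-10:00, 11:00-14:00, 15:00-17:00 (add 1h to convert from UTC-1).
Bianca in UTC: 08:00-12:00, 13:00-18:00 (add 8h to convert from UTC-8).
Diego in UTC: 08:00-11:00, 13:00-18:00 (subtract 3h to convert from UTC+3).
Jonas in UTC: 08:00-12:00, 13:00-18:00 (subtract 2h to convert from UTC+2).
Wei in UTC: 09:00-14:00, 16:00-18:00 (add 8h to convert from UTC-8).
Sofia ∩ Bianca: 09:00-10:00, 11:00-12:00, 13:00-14:00, 15:00-17:00.
Sofia ∩ Bianca ∩ Diego: 09:00-10:00, 13:00-14:00, 15:00-17:00.
Sofia ∩ Bianca ∩ Diego ∩ Jonas: 09:00-10:00, 13:00-14:00, 15:00-17:00.
Sofia ∩ Bianca ∩ Diego ∩ Jonas ∩ Wei: 09:00-10:00, 13:00-14:00, 16:00-17:00.
Summing the common windows: 60 + 60 + 60 = 180 minutes.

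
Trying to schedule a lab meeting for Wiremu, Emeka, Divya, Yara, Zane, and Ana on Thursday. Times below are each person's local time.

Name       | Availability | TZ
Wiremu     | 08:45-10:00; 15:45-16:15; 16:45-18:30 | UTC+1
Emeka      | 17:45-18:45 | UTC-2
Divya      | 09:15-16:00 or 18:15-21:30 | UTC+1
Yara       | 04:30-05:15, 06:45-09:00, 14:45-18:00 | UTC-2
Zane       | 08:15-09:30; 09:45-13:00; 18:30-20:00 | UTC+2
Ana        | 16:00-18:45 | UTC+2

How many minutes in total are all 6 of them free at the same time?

Wiremu in UTC: 07:45-09:00, 14:45-15:15, 15:45-17:30 (subtract 1h to convert from UTC+1).
Emeka in UTC: 19:45-20:45 (add 2h to convert from UTC-2).
Divya in UTC: 08:15-15:00, 17:15-20:30 (subtract 1h to convert from UTC+1).
Yara in UTC: 06:30-07:15, 08:45-11:00, 16:45-20:00 (add 2h to convert from UTC-2).
Zane in UTC: 06:15-07:30, 07:45-11:00, 16:30-18:00 (subtract 2h to convert from UTC+2).
Ana in UTC: 14:00-16:45 (subtract 2h to convert from UTC+2).
Wiremu ∩ Emeka: ∅.
Wiremu ∩ Emeka ∩ Divya: ∅.
Wiremu ∩ Emeka ∩ Divya ∩ Yara: ∅.
Wiremu ∩ Emeka ∩ Divya ∩ Yara ∩ Zane: ∅.
Wiremu ∩ Emeka ∩ Divya ∩ Yara ∩ Zane ∩ Ana: ∅.
There is no time when everyone is free.
There is no common window, so the total is 0 minutes.

0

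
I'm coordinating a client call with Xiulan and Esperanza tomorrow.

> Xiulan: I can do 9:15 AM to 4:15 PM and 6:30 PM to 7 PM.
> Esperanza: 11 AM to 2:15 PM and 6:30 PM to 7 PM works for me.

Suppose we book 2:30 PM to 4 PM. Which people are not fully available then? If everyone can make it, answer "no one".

Esperanza

Xiulan: free for 14:30-16:00. Esperanza: not fully free for 14:30-16:00.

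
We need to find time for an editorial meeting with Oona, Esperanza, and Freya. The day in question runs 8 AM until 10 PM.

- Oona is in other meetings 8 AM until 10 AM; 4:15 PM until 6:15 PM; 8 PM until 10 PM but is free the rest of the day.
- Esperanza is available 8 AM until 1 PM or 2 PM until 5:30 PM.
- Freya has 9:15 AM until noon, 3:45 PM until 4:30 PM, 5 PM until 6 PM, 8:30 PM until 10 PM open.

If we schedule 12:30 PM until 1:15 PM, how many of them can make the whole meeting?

Oona free: 10:00-16:15, 18:15-20:00 (invert busy blocks within the working day).
Esperanza free: 08:00-13:00, 14:00-17:30.
Freya free: 09:15-12:00, 15:45-16:30, 17:00-18:00, 20:30-22:00.
Oona can make the full 12:30-13:15 slot — that's 1.

1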